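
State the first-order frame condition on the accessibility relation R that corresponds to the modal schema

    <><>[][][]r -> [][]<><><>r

forall x forall y forall z ((x R^2 y & x R^2 z) -> exists w (y R^3 w & z R^3 w))

This is a Sahlqvist (Geach-type) schema ◇^2□^3r → □^2◇^3r.
First-order correspondent: forall x forall y forall z ((x R^2 y & x R^2 z) -> exists w (y R^3 w & z R^3 w)).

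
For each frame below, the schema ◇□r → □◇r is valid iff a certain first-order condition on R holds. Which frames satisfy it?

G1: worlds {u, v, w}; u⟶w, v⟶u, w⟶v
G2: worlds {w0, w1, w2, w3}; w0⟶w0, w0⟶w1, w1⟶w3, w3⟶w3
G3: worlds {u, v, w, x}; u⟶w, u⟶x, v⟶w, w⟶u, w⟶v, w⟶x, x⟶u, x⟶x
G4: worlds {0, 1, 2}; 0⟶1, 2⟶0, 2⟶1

This is the axiom for convergence; its first-order frame correspondent is ∀x ∀y ∀z (Rxy ∧ Rxz → ∃w (Ryw ∧ Rzw)).
G1: holds.
G2: fails — Rw0w1 and Rw0w0 but w1 and w0 have no common successor.
G3: fails — Rwx and Rwv but x and v have no common successor.
G4: fails — R01 and R01 but 1 and 1 have no common successor.

G1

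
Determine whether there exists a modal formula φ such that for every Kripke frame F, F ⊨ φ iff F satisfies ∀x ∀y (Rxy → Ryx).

This is a Sahlqvist condition; the B axiom p → □◇p defines it.
Suppose p→□◇p is valid. Take Rxy and set V(p)={x}. Then p at x, so □◇p at x, so ◇p at y, so some z with Ryz has p; z=x, i.e. Ryx.

Definable; p → □◇p defines it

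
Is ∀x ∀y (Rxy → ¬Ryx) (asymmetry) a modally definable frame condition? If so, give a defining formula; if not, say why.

No — not modally definable

Modal frame validity is preserved under surjective bounded morphisms.
The 4-cycle (worlds s,t,u,v with s→t→u→v→s) is asymmetric. Mapping every world to a single reflexive point • is a surjective bounded morphism, and the reflexive point is not asymmetric (R•• but asymmetry requires ¬R••).
So the class is not modally definable.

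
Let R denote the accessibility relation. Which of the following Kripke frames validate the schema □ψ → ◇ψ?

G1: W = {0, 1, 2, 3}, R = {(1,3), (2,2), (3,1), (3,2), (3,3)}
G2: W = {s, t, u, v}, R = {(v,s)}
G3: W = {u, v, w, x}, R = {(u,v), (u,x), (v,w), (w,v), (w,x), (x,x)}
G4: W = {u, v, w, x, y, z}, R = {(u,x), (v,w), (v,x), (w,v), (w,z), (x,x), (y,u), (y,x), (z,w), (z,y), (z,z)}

This is the axiom for seriality; its first-order frame correspondent is ∀x ∃y Rxy.
G1: fails — world 0 has no successor.
G2: fails — world s has no successor.
G3: holds.
G4: holds.

G3, G4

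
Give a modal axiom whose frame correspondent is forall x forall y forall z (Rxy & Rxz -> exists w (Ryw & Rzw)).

◇□q → □◇q

A defining formula is ◇□q → □◇q (the .2 axiom).
Suppose ◇□q→□◇q is valid. Take Rxy, Rxz and set V(q)={w : Ryw}. Then □q at y so ◇□q at x, so □◇q at x, so ◇q at z, giving w with Rzw and Ryw.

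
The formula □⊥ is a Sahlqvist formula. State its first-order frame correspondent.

emptiness of R

□⊥ is valid iff no world has any successor (otherwise □⊥ fails at any world with one).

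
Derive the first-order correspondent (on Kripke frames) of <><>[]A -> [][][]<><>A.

forall x forall y forall z ((x R^2 y & x R^3 z) -> exists w (yRw & z R^2 w))

This is a Sahlqvist (Geach-type) schema ◇^2□^1A → □^3◇^2A.
Minimal-valuation argument: fix x; take any y with xR^2y and any z with xR^3z. Set V(A) to the set of worlds R-reachable from y in exactly 1 step. Then □^1A holds at y, so the antecedent holds at x; validity forces ◇^2A at z, giving a w with zR^2w and yR^1w.
First-order correspondent: forall x forall y forall z ((x R^2 y & x R^3 z) -> exists w (yRw & z R^2 w)).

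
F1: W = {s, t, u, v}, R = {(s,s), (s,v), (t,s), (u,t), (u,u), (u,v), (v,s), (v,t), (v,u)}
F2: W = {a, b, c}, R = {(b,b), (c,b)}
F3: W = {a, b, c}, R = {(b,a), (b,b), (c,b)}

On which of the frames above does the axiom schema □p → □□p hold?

F2

Frame correspondent (Sahlqvist): ∀x ∀y ∀z (Rxy ∧ Ryz → Rxz) — i.e. transitivity.
F1: fails — Ruv and Rvs but not Rus.
F2: holds.
F3: fails — Rcb and Rba but not Rca.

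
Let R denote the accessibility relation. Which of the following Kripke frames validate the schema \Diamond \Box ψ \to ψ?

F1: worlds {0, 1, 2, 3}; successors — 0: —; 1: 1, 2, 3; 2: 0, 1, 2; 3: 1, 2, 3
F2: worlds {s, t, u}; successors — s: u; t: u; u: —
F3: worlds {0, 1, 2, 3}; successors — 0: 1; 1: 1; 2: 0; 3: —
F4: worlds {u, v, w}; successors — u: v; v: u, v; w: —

The schema corresponds to symmetry: \forall x \forall y (Rxy \to Ryx).
F1: fails — R32 but not R23.
F2: fails — Rsu but not Rus.
F3: fails — R01 but not R10.
F4: condition met.
Valid on: F4.

F4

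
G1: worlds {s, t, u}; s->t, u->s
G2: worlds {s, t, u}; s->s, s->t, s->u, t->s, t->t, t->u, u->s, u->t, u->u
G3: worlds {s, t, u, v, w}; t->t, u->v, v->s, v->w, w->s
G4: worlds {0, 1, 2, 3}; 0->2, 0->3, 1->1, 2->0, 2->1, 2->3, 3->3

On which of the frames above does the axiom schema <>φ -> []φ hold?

This is the axiom for partial functionality; its first-order frame correspondent is forall x forall y forall z (Rxy & Rxz -> y = z).
G1: ✓.
G2: fails — s sees both s and t.
G3: fails — v sees both s and w.
G4: fails — 0 sees both 2 and 3.

G1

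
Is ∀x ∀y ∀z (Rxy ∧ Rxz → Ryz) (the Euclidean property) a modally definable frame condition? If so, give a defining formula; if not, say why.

The condition is the Euclidean property. A defining modal formula is ◇q → □◇q.

Yes — defined by ◇q → □◇q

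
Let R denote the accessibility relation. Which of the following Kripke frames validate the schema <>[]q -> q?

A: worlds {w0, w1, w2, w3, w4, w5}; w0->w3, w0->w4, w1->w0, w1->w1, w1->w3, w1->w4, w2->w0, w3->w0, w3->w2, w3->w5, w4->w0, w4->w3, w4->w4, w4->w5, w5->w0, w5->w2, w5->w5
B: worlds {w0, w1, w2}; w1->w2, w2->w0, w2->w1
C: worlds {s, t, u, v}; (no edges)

C

The schema corresponds to symmetry: forall x forall y (Rxy -> Ryx).
A: fails — Rw1w0 but not Rw0w1.
B: fails — Rw2w0 but not Rw0w2.
C: satisfies the condition.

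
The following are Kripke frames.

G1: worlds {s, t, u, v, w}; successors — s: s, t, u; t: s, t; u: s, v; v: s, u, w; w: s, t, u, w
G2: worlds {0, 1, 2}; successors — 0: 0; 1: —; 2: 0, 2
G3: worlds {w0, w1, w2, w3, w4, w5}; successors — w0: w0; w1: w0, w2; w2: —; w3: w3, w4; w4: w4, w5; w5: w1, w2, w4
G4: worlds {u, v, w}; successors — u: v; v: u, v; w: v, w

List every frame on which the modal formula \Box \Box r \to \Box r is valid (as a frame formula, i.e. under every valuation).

This is the axiom for density; its first-order frame correspondent is \forall x \forall y (Rxy \to \exists z (Rxz \wedge Rzy)).
G1: fails — Ruv but no z with Ruz and Rzv.
G2: ✓.
G3: fails — Rw1w2 but no z with Rw1z and Rzw2.
G4: ✓.
Valid on: G2, G4.

G2, G4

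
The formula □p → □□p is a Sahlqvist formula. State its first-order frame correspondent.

transitivity

Suppose □p→□□p is valid. Take Rxy, Ryz and set V(p)={w : Rxw}. Then □p at x, so □□p at x, so □p at y, so p at z, i.e. Rxz.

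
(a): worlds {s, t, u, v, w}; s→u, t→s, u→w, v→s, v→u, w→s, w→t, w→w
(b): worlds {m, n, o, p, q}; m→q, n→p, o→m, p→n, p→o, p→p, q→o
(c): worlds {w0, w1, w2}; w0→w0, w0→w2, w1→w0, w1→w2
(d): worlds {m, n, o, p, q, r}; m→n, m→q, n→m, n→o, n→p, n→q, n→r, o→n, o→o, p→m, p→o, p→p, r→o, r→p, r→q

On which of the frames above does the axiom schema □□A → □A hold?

Frame correspondent (Sahlqvist): ∀x ∀y (Rxy → ∃z (Rxz ∧ Rzy)) — i.e. density.
(a): fails — Rvs but no z with Rvz and Rzs.
(b): fails — Rom but no z with Roz and Rzm.
(c): holds.
(d): fails — Rnr but no z with Rnz and Rzr.

(c)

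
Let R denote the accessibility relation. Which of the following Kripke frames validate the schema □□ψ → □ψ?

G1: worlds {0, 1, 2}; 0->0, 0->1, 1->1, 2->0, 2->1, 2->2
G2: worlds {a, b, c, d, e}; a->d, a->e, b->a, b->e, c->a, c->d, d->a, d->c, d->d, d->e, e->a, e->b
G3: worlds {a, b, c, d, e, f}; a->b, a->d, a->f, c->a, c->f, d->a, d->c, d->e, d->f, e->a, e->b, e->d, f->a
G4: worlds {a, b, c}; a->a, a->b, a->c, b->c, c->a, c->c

Frame correspondent (Sahlqvist): ∀x ∀y (Rxy → ∃z (Rxz ∧ Rzy)) — i.e. density.
G1: holds.
G2: fails — Reb but no z with Rez and Rzb.
G3: fails — Rdc but no z with Rdz and Rzc.
G4: holds.
Valid on: G1, G4.

G1, G4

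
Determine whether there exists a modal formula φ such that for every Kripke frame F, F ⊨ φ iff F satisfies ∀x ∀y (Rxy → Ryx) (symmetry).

The condition is symmetry. A defining modal formula is p → □◇p.

Definable; p → □◇p defines it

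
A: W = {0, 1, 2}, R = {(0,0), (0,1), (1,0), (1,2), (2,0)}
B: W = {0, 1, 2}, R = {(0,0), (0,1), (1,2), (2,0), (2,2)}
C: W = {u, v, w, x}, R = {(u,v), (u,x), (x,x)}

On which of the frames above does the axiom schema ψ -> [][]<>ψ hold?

Frame correspondent (Sahlqvist): forall x forall z (x R^2 z -> exists w (x = w & zRw)) — i.e. a generalized confluence (Geach) condition.
A: fails — 1R²1 but no w with 1=w and 1Rw.
B: fails — 0R²1 but no w with 0=w and 1Rw.
C: fails — uR²x but no t with u=t and xRt.

none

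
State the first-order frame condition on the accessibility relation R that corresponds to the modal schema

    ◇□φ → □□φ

∀x ∀y ∀z ((xRy ∧ xR²z) → ∃w (yRw ∧ z = w))

This is a Sahlqvist (Geach-type) schema ◇^1□^1φ → □^2◇^0φ.
First-order correspondent: ∀x ∀y ∀z ((xRy ∧ xR²z) → ∃w (yRw ∧ z = w)).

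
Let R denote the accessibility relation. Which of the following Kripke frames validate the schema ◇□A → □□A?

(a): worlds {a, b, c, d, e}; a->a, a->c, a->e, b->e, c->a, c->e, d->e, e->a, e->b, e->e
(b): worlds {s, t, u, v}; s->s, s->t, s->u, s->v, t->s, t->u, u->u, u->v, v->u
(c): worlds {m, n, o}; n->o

(c)

The schema corresponds to a generalized confluence (Geach) condition: ∀x ∀y ∀z ((xRy ∧ xR²z) → ∃w (yRw ∧ z = w)).
(a): fails — aRa, aR²b but no w with aRw and b=w.
(b): fails — sRt, sR²t but no w with tRw and t=w.
(c): holds.
Valid on: (c).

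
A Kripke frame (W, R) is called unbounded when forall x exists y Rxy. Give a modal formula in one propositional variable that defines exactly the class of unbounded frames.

□q → ◇q

The condition is seriality. The D schema □q → ◇q defines it.
Suppose □q→◇q is valid. At any x set V(q)=W. Then □q at x, so ◇q at x, so x has a successor.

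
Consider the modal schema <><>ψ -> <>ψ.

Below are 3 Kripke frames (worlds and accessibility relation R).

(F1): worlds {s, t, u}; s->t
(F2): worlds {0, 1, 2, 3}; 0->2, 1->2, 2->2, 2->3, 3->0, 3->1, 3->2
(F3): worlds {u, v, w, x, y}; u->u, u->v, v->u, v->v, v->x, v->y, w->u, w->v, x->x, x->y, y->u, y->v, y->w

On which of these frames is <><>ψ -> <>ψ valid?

This is the axiom for transitivity; its first-order frame correspondent is forall x forall y forall z (Rxy & Ryz -> Rxz).
(F1): ✓.
(F2): fails — R32 and R23 but not R33.
(F3): fails — Ruv and Rvx but not Rux.

(F1)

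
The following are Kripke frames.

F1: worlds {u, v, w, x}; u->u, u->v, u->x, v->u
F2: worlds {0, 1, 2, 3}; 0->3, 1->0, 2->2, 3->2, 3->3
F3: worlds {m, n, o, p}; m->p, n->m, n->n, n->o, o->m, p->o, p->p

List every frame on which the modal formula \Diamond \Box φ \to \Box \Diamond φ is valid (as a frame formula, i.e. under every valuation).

F2

The schema corresponds to convergence: \forall x \forall y \forall z (Rxy \wedge Rxz \to \exists w (Ryw \wedge Rzw)).
F1: fails — Ruv and Rux but v and x have no common successor.
F2: condition met.
F3: fails — Rnn and Rnm but n and m have no common successor.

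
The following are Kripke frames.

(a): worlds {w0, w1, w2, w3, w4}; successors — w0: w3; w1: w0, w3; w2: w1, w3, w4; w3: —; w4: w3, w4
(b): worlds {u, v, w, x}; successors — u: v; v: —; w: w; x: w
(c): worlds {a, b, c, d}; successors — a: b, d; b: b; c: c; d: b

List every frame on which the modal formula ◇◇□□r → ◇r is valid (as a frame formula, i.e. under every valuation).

Frame correspondent (Sahlqvist): ∀x ∀y (xR²y → ∃w (yR²w ∧ xRw)) — i.e. a generalized confluence (Geach) condition.
(a): fails — w1R²w3 but no w with w3R²w and w1Rw.
(b): ✓.
(c): ✓.
Valid on: (b), (c).

(b), (c)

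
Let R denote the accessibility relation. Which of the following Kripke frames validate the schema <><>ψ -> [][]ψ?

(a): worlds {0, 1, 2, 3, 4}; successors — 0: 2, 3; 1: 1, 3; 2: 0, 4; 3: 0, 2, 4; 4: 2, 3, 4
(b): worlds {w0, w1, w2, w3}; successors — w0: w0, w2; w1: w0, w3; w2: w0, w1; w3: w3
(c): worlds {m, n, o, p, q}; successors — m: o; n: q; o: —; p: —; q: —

(c)

Frame correspondent (Sahlqvist): forall x forall y forall z ((x R^2 y & x R^2 z) -> exists w (y = w & z = w)) — i.e. a generalized confluence (Geach) condition.
(a): fails — 0R²0, 0R²2 but 0 ≠ 2.
(b): fails — w0R²w0, w0R²w1 but w0 ≠ w1.
(c): ✓.
Valid on: (c).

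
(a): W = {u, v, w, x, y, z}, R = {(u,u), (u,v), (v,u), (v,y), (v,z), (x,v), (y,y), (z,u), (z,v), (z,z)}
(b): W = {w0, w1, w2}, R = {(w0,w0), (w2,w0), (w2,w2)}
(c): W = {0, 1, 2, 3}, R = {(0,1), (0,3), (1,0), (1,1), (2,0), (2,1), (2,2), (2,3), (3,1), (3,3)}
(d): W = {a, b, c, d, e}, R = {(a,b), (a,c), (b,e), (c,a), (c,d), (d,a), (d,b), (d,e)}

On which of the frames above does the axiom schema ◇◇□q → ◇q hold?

This is the axiom for a generalized confluence (Geach) condition; its first-order frame correspondent is ∀x ∀y (xR²y → ∃w (yRw ∧ xRw)).
(a): fails — uR²y but no t with yRt and uRt.
(b): condition met.
(c): condition met.
(d): fails — aR²e but no w with eRw and aRw.
Valid on: (b), (c).

(b), (c)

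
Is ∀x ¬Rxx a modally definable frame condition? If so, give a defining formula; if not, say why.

Modal frame validity is preserved under surjective bounded morphisms.
The 5-cycle (worlds w0,w1,w2,w3,w4 with w0→w1→w2→w3→w4→w0) is irreflexive, and the map sending every world to a single reflexive point • is a surjective bounded morphism (forth: every edge maps to (•,•); back: every world has a successor). So any modal formula valid on the 5-cycle is also valid on the reflexive point, which is not irreflexive.
So no modal formula (or set of formulas) defines exactly the irreflexive frames.

Not definable by any modal formula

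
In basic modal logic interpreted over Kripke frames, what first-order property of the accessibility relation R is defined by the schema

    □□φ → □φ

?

density: ∀x ∀y (Rxy → ∃z (Rxz ∧ Rzy))

Suppose □□φ→□φ is valid. Take Rxy and set V(φ)={w : xR²w}. Then □□φ at x, so □φ at x, so φ at y, i.e. ∃z(Rxz∧Rzy).
The converse is a direct semantic check.
So the correspondent is density.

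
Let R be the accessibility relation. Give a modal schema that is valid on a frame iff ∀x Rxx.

A defining formula is □p → p (the T axiom).
Suppose □p→p is valid. At any x set V(p)={w : Rxw}. Then □p holds at x, so p holds at x, i.e. Rxx.

□p → p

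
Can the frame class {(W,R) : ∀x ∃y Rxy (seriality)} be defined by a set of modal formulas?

Yes, by □q → ◇q

Yes: it is seriality, defined by the D schema □q → ◇q.
Suppose □q→◇q is valid. At any x set V(q)=W. Then □q at x, so ◇q at x, so x has a successor.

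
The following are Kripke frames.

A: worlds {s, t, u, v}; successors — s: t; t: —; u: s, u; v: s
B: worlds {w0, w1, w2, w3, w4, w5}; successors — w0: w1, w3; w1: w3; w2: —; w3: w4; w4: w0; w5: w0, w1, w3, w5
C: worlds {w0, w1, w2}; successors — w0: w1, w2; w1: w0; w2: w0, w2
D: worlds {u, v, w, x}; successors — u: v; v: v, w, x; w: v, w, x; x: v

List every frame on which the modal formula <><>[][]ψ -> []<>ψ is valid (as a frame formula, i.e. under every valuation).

This is the axiom for a generalized confluence (Geach) condition; its first-order frame correspondent is forall x forall y forall z ((x R^2 y & xRz) -> exists w (y R^2 w & zRw)).
A: fails — uR²s, uRs but no w with sR²w and sRw.
B: fails — w0R²w3, w0Rw1 but no w with w3R²w and w1Rw.
C: ✓.
D: ✓.

C, D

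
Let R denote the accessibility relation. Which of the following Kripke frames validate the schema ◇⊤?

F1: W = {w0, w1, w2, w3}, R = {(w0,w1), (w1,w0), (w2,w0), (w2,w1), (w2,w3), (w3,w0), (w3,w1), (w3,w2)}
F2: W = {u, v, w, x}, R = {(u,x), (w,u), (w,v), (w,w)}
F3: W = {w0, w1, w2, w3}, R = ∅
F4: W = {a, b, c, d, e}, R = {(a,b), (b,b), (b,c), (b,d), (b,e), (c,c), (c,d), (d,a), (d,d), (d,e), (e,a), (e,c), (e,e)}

F1, F4

This is the axiom for seriality; its first-order frame correspondent is ∀x ∃y Rxy.
F1: ✓.
F2: fails — world v has no successor.
F3: fails — world w0 has no successor.
F4: ✓.
Valid on: F1, F4.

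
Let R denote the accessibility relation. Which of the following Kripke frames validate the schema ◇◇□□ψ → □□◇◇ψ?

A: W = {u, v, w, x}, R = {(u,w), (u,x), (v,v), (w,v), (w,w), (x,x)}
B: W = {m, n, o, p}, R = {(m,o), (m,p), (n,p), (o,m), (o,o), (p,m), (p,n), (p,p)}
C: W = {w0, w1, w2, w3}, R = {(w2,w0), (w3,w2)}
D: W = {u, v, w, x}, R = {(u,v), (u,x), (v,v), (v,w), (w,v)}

B, D

The schema corresponds to a generalized confluence (Geach) condition: ∀x ∀y ∀z ((xR²y ∧ xR²z) → ∃w (yR²w ∧ zR²w)).
A: fails — uR²v, uR²x but no t with vR²t and xR²t.
B: ✓.
C: fails — w3R²w0, w3R²w0 but no w with w0R²w and w0R²w.
D: ✓.
Valid on: B, D.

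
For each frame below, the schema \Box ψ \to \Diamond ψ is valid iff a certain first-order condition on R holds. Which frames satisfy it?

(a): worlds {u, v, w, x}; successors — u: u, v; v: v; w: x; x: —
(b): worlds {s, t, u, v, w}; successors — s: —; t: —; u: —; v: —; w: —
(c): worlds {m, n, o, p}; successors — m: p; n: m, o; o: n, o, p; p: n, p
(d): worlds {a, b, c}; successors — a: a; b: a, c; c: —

This is the axiom for seriality; its first-order frame correspondent is \forall x \exists y Rxy.
(a): fails — world x has no successor.
(b): fails — world s has no successor.
(c): condition met.
(d): fails — world c has no successor.

(c)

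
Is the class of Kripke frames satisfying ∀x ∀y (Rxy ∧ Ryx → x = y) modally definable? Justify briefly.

If a class were modally definable it would be closed under surjective bounded morphisms (Goldblatt–Thomason).
The 8-cycle (worlds w0,w1,w2,w3,w4,w5,w6,w7 with w0→w1→w2→w3→w4→w5→w6→w7→w0) is antisymmetric. Sending even-indexed worlds to a and odd-indexed worlds to b is a surjective bounded morphism onto the two-world frame with a↔b, which is not antisymmetric.
Hence antisymmetry is not modally definable.

No — not modally definable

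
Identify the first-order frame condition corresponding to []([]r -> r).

Shift-reflexivity

This is the T□ axiom.
Its frame correspondent is shift-reflexivity — forall x forall y (Rxy -> Ryy).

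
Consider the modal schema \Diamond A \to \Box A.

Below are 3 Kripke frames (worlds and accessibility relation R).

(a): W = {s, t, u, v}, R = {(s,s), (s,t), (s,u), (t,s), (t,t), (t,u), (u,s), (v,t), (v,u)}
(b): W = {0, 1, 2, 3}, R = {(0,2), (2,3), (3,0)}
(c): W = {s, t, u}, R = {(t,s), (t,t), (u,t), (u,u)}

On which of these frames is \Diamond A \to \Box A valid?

(b)

The schema corresponds to partial functionality: \forall x \forall y \forall z (Rxy \wedge Rxz \to y = z).
(a): fails — s sees both s and t.
(b): ✓.
(c): fails — t sees both s and t.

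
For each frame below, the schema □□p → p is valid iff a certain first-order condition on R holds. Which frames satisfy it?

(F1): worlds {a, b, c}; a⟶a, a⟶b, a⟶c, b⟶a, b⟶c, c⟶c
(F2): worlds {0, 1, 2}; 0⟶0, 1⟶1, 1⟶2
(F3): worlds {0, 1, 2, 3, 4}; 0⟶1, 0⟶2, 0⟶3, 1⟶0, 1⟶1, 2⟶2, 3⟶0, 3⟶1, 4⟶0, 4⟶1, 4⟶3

(F1)

Frame correspondent (Sahlqvist): ∀x ∃w (xR²w ∧ x = w) — i.e. a generalized confluence (Geach) condition.
(F1): satisfies the condition.
(F2): fails — at 2 but no w with 2R²w and 2=w.
(F3): fails — at 4 but no w with 4R²w and 4=w.
Valid on: (F1).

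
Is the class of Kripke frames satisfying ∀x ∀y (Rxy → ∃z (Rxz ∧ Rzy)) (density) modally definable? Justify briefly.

Yes, by □□q → □q

Yes: it is density, defined by the C4 schema □□q → □q.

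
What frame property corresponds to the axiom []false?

emptiness of R: forall x forall y ~Rxy

□⊥ is valid iff no world has any successor (otherwise □⊥ fails at any world with one).
Conversely, any frame satisfying forall x forall y ~Rxy validates the schema.
Frame condition: forall x forall y ~Rxy.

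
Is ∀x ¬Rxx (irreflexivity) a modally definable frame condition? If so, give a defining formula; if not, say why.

If a class were modally definable it would be closed under surjective bounded morphisms (Goldblatt–Thomason).
The 5-cycle (worlds 0,1,2,3,4 with 0→1→2→3→4→0) is irreflexive, and the map sending every world to a single reflexive point • is a surjective bounded morphism (forth: every edge maps to (•,•); back: every world has a successor). So any modal formula valid on the 5-cycle is also valid on the reflexive point, which is not irreflexive.
So the class is not modally definable.

Not modally definable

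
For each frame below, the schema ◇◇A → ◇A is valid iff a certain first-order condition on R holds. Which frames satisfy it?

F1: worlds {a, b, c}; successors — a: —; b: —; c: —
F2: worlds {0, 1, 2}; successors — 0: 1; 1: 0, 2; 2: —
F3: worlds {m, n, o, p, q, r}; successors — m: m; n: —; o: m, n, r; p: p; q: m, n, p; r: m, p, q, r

The schema corresponds to transitivity: ∀x ∀y ∀z (Rxy ∧ Ryz → Rxz).
F1: condition met.
F2: fails — R01 and R12 but not R02.
F3: fails — Ror and Rrp but not Rop.

F1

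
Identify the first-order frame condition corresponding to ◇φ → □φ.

Suppose ◇φ→□φ is valid. Take Rxy, Rxz and set V(φ)={y}. Then ◇φ at x, so □φ at x, so φ at z, i.e. z=y.
Conversely, any frame satisfying ∀x ∀y ∀z (Rxy ∧ Rxz → y = z) validates the schema.
So the correspondent is partial functionality.

partial functionality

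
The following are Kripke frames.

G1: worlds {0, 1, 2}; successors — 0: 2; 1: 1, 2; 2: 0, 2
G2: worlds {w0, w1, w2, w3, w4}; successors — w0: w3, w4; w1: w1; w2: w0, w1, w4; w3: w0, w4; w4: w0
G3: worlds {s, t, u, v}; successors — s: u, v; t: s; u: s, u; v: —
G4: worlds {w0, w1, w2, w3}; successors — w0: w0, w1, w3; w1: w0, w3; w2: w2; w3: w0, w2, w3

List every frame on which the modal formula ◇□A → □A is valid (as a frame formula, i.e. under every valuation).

Frame correspondent (Sahlqvist): ∀x ∀y ∀z (Rxy ∧ Rxz → Ryz) — i.e. the Euclidean property.
G1: fails — R12 and R11 but not R21.
G2: fails — Rw0w4 and Rw0w4 but not Rw4w4.
G3: fails — Rsv and Rsv but not Rvv.
G4: fails — Rw0w1 and Rw0w1 but not Rw1w1.

none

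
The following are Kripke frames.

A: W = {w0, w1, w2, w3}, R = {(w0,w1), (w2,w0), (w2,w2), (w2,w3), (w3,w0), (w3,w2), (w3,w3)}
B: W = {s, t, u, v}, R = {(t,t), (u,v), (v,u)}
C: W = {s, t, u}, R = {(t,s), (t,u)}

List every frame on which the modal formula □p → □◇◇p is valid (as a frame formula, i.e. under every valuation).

B

Frame correspondent (Sahlqvist): ∀x ∀z (xRz → ∃w (xRw ∧ zR²w)) — i.e. a generalized confluence (Geach) condition.
A: fails — w0Rw1 but no w with w0Rw and w1R²w.
B: ✓.
C: fails — tRs but no w with tRw and sR²w.
Valid on: B.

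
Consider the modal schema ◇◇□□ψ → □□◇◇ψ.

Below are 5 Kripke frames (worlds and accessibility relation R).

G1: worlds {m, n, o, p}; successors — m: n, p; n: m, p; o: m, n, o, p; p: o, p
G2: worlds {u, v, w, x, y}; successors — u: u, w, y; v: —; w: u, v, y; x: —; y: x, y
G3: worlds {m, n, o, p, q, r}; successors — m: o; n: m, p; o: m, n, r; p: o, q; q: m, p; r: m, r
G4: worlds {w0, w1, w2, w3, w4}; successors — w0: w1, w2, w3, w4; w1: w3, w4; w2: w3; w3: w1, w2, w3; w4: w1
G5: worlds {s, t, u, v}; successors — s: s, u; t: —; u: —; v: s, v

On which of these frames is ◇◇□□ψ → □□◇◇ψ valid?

G1, G4

Frame correspondent (Sahlqvist): ∀x ∀y ∀z ((xR²y ∧ xR²z) → ∃w (yR²w ∧ zR²w)) — i.e. a generalized confluence (Geach) condition.
G1: holds.
G2: fails — uR²u, uR²v but no t with uR²t and vR²t.
G3: fails — mR²m, mR²n but no w with mR²w and nR²w.
G4: holds.
G5: fails — sR²s, sR²u but no w with sR²w and uR²w.
Valid on: G1, G4.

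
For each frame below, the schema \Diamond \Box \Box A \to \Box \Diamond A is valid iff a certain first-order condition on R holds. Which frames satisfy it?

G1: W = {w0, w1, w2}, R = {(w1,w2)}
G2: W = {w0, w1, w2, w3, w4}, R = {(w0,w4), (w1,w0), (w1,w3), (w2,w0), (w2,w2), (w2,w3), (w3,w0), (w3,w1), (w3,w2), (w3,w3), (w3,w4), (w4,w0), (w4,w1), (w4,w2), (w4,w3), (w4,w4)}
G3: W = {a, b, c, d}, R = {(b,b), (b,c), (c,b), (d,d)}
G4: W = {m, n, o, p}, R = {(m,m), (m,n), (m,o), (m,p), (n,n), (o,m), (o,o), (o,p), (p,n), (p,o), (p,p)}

The schema corresponds to a generalized confluence (Geach) condition: \forall x \forall y \forall z ((xRy \wedge xRz) \to \exists w (y R^2 w \wedge zRw)).
G1: fails — w1Rw2, w1Rw2 but no w with w2R²w and w2Rw.
G2: satisfies the condition.
G3: satisfies the condition.
G4: fails — mRn, mRo but no w with nR²w and oRw.
Valid on: G2, G3.

G2, G3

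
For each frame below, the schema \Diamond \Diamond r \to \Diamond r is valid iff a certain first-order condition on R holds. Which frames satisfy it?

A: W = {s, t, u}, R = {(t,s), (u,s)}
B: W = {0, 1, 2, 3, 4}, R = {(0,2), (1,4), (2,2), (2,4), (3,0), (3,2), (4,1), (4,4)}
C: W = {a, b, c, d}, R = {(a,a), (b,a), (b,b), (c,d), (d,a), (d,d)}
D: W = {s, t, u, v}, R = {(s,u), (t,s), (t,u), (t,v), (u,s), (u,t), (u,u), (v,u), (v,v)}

This is the axiom for a generalized confluence (Geach) condition; its first-order frame correspondent is \forall x \forall y (x R^2 y \to \exists w (y = w \wedge xRw)).
A: holds.
B: fails — 0R²4 but no w with 4=w and 0Rw.
C: fails — cR²a but no w with a=w and cRw.
D: fails — sR²s but no w with s=w and sRw.

A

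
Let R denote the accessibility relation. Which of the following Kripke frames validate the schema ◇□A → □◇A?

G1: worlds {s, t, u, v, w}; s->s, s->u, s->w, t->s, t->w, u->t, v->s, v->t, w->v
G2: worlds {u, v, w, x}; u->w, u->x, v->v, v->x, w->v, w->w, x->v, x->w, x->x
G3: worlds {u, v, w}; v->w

Frame correspondent (Sahlqvist): ∀x ∀y ∀z (Rxy ∧ Rxz → ∃w (Ryw ∧ Rzw)) — i.e. convergence.
G1: fails — Rsw and Rsu but w and u have no common successor.
G2: condition met.
G3: fails — Rvw and Rvw but w and w have no common successor.

G2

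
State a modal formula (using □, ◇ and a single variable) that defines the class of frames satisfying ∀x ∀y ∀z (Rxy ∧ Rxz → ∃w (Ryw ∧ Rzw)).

The condition is convergence. The .2 schema ◇□s → □◇s defines it.
Suppose ◇□s→□◇s is valid. Take Rxy, Rxz and set V(s)={w : Ryw}. Then □s at y so ◇□s at x, so □◇s at x, so ◇s at z, giving w with Rzw and Ryw.

◇□s → □◇s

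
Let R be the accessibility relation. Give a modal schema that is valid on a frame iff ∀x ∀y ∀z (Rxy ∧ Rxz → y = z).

◇q → □q

This is partial functionality; the standard corresponding axiom is CD: ◇q → □q.
Suppose ◇q→□q is valid. Take Rxy, Rxz and set V(q)={y}. Then ◇q at x, so □q at x, so q at z, i.e. z=y.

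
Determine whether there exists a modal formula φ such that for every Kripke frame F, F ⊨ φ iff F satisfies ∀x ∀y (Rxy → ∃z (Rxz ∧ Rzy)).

Yes: it is density, defined by the C4 schema □□r → □r.

Definable; □□r → □r defines it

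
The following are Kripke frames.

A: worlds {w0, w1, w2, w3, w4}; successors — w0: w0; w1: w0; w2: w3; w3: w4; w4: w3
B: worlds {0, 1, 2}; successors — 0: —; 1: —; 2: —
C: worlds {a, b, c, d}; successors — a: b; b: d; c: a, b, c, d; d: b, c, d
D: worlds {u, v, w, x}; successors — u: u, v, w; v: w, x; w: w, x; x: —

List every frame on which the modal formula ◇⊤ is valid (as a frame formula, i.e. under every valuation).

A, C

Frame correspondent (Sahlqvist): ∀x ∃y Rxy — i.e. seriality.
A: satisfies the condition.
B: fails — world 0 has no successor.
C: satisfies the condition.
D: fails — world x has no successor.
Valid on: A, C.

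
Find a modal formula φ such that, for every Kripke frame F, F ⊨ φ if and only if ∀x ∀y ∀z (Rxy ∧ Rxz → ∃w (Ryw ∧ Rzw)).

A defining formula is ◇□s → □◇s (the .2 axiom).

◇□s → □◇s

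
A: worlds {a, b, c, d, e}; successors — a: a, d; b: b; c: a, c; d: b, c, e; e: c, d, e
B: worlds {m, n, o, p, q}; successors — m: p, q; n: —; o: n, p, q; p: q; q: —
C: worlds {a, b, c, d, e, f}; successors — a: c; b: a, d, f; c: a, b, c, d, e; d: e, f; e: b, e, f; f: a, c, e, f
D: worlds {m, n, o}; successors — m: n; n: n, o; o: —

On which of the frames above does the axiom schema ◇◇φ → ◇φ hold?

Frame correspondent (Sahlqvist): ∀x ∀y ∀z (Rxy ∧ Ryz → Rxz) — i.e. transitivity.
A: fails — Rdc and Rca but not Rda.
B: satisfies the condition.
C: fails — Rde and Reb but not Rdb.
D: fails — Rmn and Rno but not Rmo.

B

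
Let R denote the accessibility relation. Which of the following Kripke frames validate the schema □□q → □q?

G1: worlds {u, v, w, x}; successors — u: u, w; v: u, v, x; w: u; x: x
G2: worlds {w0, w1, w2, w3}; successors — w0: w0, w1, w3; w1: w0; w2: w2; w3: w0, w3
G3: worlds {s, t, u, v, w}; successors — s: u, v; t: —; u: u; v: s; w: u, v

This is the axiom for density; its first-order frame correspondent is ∀x ∀y (Rxy → ∃z (Rxz ∧ Rzy)).
G1: condition met.
G2: condition met.
G3: fails — Rvs but no z with Rvz and Rzs.
Valid on: G1, G2.

G1, G2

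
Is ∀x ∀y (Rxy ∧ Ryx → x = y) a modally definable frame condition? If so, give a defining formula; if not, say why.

Not definable by any modal formula

Modal frame validity is preserved under surjective bounded morphisms.
The 6-cycle (worlds a,b,c,d,e,f with a→b→c→d→e→f→a) is antisymmetric. Sending even-indexed worlds to s and odd-indexed worlds to t is a surjective bounded morphism onto the two-world frame with s↔t, which is not antisymmetric.
So the class is not modally definable.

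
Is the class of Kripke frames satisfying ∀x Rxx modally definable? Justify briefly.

Definable; □r → r defines it

Yes: it is reflexivity, defined by the T schema □r → r.
Suppose □r→r is valid. At any x set V(r)={w : Rxw}. Then □r holds at x, so r holds at x, i.e. Rxx.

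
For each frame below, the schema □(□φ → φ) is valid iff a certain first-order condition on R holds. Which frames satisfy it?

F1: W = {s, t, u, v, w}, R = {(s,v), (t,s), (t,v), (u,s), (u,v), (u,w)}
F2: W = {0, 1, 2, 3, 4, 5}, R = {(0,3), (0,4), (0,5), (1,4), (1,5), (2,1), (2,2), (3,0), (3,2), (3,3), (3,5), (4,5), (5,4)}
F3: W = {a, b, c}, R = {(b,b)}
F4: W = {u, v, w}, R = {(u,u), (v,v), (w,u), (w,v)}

The schema corresponds to shift-reflexivity: ∀x ∀y (Rxy → Ryy).
F1: fails — Ruv but not Rvv.
F2: fails — R45 but not R55.
F3: condition met.
F4: condition met.

F3, F4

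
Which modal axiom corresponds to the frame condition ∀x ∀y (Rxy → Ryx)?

The condition is symmetry. The B schema r → □◇r defines it.
Suppose r→□◇r is valid. Take Rxy and set V(r)={x}. Then r at x, so □◇r at x, so ◇r at y, so some z with Ryz has r; z=x, i.e. Ryx.

r → □◇r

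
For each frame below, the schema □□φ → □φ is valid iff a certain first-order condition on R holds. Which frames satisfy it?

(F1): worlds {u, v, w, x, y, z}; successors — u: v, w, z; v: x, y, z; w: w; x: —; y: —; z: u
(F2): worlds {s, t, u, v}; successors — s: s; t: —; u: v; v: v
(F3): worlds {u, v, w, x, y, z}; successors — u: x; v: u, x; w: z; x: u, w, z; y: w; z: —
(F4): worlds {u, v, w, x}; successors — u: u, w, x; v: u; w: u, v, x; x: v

The schema corresponds to density: ∀x ∀y (Rxy → ∃z (Rxz ∧ Rzy)).
(F1): fails — Ruv but no t with Rut and Rtv.
(F2): satisfies the condition.
(F3): fails — Rxw but no t with Rxt and Rtw.
(F4): fails — Rxv but no z with Rxz and Rzv.
Valid on: (F2).

(F2)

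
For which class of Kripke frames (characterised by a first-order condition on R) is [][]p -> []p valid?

density

This schema is the C4 axiom.
Its frame correspondent is density — forall x forall y (Rxy -> exists z (Rxz & Rzy)).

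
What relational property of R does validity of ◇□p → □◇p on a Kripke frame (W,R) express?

convergence

Suppose ◇□p→□◇p is valid. Take Rxy, Rxz and set V(p)={w : Ryw}. Then □p at y so ◇□p at x, so □◇p at x, so ◇p at z, giving w with Rzw and Ryw.
Conversely, any frame satisfying ∀x ∀y ∀z (Rxy ∧ Rxz → ∃w (Ryw ∧ Rzw)) validates the schema.
Frame condition: ∀x ∀y ∀z (Rxy ∧ Rxz → ∃w (Ryw ∧ Rzw)).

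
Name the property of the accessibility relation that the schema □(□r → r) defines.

This schema is the T□ axiom.
Its frame correspondent is shift-reflexivity — ∀x ∀y (Rxy → Ryy).

Shift-reflexivity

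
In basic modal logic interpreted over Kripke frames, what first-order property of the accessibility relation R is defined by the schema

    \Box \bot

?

emptiness of R

□⊥ is valid iff no world has any successor (otherwise □⊥ fails at any world with one).
The converse is a direct semantic check.
So the correspondent is emptiness of R.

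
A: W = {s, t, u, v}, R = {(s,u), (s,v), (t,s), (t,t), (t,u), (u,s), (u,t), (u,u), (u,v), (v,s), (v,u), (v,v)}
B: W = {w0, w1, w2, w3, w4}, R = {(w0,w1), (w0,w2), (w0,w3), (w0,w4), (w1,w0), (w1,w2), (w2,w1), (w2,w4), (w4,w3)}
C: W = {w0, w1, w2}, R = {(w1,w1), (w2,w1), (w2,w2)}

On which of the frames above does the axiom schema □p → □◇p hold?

This is the axiom for a generalized confluence (Geach) condition; its first-order frame correspondent is ∀x ∀z (xRz → ∃w (xRw ∧ zRw)).
A: ✓.
B: fails — w0Rw3 but no w with w0Rw and w3Rw.
C: ✓.
Valid on: A, C.

A, C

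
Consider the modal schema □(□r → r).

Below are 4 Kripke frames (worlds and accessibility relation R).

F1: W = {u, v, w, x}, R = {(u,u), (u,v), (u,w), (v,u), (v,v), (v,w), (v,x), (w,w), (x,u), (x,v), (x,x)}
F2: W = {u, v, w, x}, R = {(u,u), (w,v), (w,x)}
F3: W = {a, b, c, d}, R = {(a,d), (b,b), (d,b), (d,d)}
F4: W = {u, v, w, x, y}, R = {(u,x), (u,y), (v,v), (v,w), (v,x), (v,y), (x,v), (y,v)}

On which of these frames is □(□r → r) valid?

Frame correspondent (Sahlqvist): ∀x ∀y (Rxy → Ryy) — i.e. shift-reflexivity.
F1: ✓.
F2: fails — Rwv but not Rvv.
F3: ✓.
F4: fails — Rvw but not Rww.

F1, F3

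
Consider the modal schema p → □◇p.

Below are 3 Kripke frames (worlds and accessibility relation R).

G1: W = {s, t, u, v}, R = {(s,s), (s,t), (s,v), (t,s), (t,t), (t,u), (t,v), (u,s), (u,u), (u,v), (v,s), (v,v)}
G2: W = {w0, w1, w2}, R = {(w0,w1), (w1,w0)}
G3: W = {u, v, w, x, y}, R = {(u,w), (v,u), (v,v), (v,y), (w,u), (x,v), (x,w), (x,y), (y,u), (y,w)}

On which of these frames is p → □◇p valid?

Frame correspondent (Sahlqvist): ∀x ∀y (Rxy → Ryx) — i.e. symmetry.
G1: fails — Ruv but not Rvu.
G2: holds.
G3: fails — Rxw but not Rwx.
Valid on: G2.

G2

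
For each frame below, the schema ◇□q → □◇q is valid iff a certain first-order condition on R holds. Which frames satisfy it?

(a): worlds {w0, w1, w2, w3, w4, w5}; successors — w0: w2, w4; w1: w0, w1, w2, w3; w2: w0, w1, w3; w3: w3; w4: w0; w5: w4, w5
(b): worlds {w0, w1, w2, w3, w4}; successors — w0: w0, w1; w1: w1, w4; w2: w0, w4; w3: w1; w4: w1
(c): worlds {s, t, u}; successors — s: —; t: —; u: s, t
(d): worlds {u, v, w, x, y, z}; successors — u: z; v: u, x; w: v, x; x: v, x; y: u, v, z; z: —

This is the axiom for convergence; its first-order frame correspondent is ∀x ∀y ∀z (Rxy ∧ Rxz → ∃w (Ryw ∧ Rzw)).
(a): fails — Rw1w2 and Rw1w0 but w2 and w0 have no common successor.
(b): ✓.
(c): fails — Rus and Rus but s and s have no common successor.
(d): fails — Ruz and Ruz but z and z have no common successor.
Valid on: (b).

(b)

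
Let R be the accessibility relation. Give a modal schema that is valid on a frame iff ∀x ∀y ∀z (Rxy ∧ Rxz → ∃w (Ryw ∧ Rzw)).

A defining formula is ◇□r → □◇r (the .2 axiom).
Suppose ◇□r→□◇r is valid. Take Rxy, Rxz and set V(r)={w : Ryw}. Then □r at y so ◇□r at x, so □◇r at x, so ◇r at z, giving w with Rzw and Ryw.

◇□r → □◇r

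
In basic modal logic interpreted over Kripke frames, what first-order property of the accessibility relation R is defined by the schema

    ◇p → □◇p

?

the Euclidean property

This is the 5 axiom.
Its frame correspondent is the Euclidean property — ∀x ∀y ∀z (Rxy ∧ Rxz → Ryz).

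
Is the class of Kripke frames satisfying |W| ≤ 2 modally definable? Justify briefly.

Any modally definable frame class is closed under disjoint unions.
Any modal formula valid on each of 3 disjoint one-world frames is valid on their disjoint union (validity is preserved under disjoint unions). Each one-world frame has |W|=1≤2, but the union has |W|=3.
So no modal formula (or set of formulas) defines exactly the |W|≤2 frames.

No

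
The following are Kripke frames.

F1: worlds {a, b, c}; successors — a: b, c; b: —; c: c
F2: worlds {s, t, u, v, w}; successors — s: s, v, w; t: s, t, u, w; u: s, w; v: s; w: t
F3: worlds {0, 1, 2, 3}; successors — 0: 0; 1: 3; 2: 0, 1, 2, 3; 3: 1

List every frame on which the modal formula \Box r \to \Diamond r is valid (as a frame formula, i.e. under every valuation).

Frame correspondent (Sahlqvist): \forall x \exists y Rxy — i.e. seriality.
F1: fails — world b has no successor.
F2: ✓.
F3: ✓.
Valid on: F2, F3.

F2, F3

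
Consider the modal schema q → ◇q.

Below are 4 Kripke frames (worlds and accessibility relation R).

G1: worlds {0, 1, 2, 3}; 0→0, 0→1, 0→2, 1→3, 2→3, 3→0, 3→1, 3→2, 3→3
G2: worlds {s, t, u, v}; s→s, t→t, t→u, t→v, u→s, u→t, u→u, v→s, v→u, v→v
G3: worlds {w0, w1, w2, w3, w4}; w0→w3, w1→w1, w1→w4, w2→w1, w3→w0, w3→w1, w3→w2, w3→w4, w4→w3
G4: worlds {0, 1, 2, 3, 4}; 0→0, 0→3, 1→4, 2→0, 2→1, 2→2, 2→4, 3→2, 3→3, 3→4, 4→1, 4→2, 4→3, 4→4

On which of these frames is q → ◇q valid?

G2

This is the axiom for reflexivity; its first-order frame correspondent is ∀x Rxx.
G1: fails — world 1 does not see itself.
G2: holds.
G3: fails — world w0 does not see itself.
G4: fails — world 1 does not see itself.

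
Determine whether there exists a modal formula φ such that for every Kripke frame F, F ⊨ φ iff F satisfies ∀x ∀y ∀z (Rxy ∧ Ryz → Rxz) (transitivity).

This is a Sahlqvist condition; the 4 axiom □r → □□r defines it.
Suppose □r→□□r is valid. Take Rxy, Ryz and set V(r)={w : Rxw}. Then □r at x, so □□r at x, so □r at y, so r at z, i.e. Rxz.

Definable; □r → □□r defines it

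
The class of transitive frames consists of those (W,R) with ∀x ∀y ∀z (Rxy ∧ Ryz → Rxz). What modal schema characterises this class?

A defining formula is □s → □□s (the 4 axiom).
Suppose □s→□□s is valid. Take Rxy, Ryz and set V(s)={w : Rxw}. Then □s at x, so □□s at x, so □s at y, so s at z, i.e. Rxz.

□s → □□s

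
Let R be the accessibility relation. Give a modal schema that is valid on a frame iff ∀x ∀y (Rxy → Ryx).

This is symmetry; the standard corresponding axiom is B: s → □◇s.
Suppose s→□◇s is valid. Take Rxy and set V(s)={x}. Then s at x, so □◇s at x, so ◇s at y, so some z with Ryz has s; z=x, i.e. Ryx.

s → □◇s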